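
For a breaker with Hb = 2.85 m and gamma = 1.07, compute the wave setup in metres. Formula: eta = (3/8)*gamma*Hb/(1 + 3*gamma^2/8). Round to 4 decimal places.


eta = (3/8) * gamma * Hb / (1 + 3*gamma^2/8)
Numerator = (3/8) * 1.07 * 2.85 = 1.143563
Denominator = 1 + 3*1.07^2/8 = 1 + 0.429338 = 1.429338
eta = 1.143563 / 1.429338
eta = 0.8001 m

0.8001


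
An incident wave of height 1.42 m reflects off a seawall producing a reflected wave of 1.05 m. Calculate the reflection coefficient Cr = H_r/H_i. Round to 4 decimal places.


Cr = H_r / H_i
Cr = 1.05 / 1.42
Cr = 0.7394

0.7394


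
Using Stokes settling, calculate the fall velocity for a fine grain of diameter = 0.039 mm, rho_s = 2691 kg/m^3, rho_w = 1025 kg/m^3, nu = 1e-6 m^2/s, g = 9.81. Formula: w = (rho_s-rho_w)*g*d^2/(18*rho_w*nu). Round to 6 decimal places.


w = (rho_s - rho_w) * g * d^2 / (18 * rho_w * nu)
d = 0.039 mm = 0.000039 m
rho_s - rho_w = 2691 - 1025 = 1666
Numerator = 1666 * 9.81 * (0.000039)^2 = 0.000024858403
Denominator = 18 * 1025 * 1e-6 = 0.018450
w = 0.001347 m/s

0.001347


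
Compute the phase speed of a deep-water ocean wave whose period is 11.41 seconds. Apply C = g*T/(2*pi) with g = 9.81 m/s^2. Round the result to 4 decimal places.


We use the deep-water celerity formula:
C = g * T / (2 * pi)
C = 9.81 * 11.41 / (2 * 3.14159...)
C = 111.932100 / 6.283185
C = 17.8145 m/s

17.8145


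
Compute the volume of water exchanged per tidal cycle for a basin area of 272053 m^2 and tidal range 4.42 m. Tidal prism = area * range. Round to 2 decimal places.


Tidal prism = Area * Tidal range
P = 272053 * 4.42
P = 1202474.26 m^3

1202474.26


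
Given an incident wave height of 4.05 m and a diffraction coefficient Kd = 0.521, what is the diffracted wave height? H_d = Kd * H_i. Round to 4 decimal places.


H_d = Kd * H_i
H_d = 0.521 * 4.05
H_d = 2.1101 m

2.1101


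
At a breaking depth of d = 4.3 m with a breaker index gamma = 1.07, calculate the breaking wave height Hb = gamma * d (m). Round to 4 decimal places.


Hb = gamma * d
Hb = 1.07 * 4.3
Hb = 4.6010 m

4.6010


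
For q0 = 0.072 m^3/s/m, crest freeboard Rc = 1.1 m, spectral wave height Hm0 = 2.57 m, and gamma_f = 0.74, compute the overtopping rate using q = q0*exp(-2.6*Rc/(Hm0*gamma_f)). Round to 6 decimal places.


q = q0 * exp(-2.6 * Rc / (Hm0 * gamma_f))
Exponent = -2.6 * 1.1 / (2.57 * 0.74)
= -2.6 * 1.1 / 1.9018
= -1.503838
exp(-1.503838) = 0.222275
q = 0.072 * 0.222275
q = 0.016004 m^3/s/m

0.016004


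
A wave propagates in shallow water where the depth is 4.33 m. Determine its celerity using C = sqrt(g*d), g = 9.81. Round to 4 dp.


Using the shallow-water approximation:
C = sqrt(g * d) = sqrt(9.81 * 4.33)
C = sqrt(42.4773)
C = 6.5175 m/s

6.5175


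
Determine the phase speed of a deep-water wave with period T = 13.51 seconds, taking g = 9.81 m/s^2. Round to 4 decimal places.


We use the deep-water celerity formula:
C = g * T / (2 * pi)
C = 9.81 * 13.51 / (2 * 3.14159...)
C = 132.533100 / 6.283185
C = 21.0933 m/s

21.0933


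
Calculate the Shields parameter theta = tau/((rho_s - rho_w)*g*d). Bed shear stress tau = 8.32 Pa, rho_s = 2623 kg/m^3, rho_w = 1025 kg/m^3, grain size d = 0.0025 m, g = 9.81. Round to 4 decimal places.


theta = tau / ((rho_s - rho_w) * g * d)
rho_s - rho_w = 2623 - 1025 = 1598
Denominator = 1598 * 9.81 * 0.0025 = 39.190950
theta = 8.32 / 39.190950
theta = 0.2123

0.2123


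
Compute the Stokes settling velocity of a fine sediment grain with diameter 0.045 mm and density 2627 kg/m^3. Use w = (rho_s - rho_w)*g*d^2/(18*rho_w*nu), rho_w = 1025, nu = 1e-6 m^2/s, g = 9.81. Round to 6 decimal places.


w = (rho_s - rho_w) * g * d^2 / (18 * rho_w * nu)
d = 0.045 mm = 0.000045 m
rho_s - rho_w = 2627 - 1025 = 1602
Numerator = 1602 * 9.81 * (0.000045)^2 = 0.000031824130
Denominator = 18 * 1025 * 1e-6 = 0.018450
w = 0.001725 m/s

0.001725


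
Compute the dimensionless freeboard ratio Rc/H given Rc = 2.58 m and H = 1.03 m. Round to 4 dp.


Relative freeboard = Rc / H
= 2.58 / 1.03
= 2.5049

2.5049


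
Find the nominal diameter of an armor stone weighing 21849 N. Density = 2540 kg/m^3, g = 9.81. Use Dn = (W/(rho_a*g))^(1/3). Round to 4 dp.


V = W / (rho_a * g)
V = 21849 / (2540 * 9.81)
V = 21849 / 24917.40
V = 0.876857 m^3
Dn = V^(1/3) = 0.876857^(1/3)
Dn = 0.9571 m

0.9571


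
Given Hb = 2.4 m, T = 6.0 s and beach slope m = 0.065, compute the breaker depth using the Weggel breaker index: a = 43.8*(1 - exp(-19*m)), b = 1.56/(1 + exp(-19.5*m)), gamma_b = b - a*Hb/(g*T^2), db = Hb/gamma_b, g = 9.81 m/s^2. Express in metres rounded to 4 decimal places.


a = 43.8 * (1 - exp(-19 * m))
exp(-19 * 0.065) = exp(-1.2350) = 0.290835
a = 43.8 * (1 - 0.290835) = 31.061437
b = 1.56 / (1 + exp(-19.5 * m))
exp(-19.5 * 0.065) = exp(-1.2675) = 0.281535
b = 1.56 / (1 + 0.281535) = 1.217291
Hb / (g * T^2) = 2.4 / (9.81 * 6.0^2) = 2.4 / 353.1600 = 0.00679579
gamma_b = b - a * Hb/(g*T^2) = 1.217291 - 31.061437 * 0.00679579 = 1.006204
db = Hb / gamma_b = 2.4 / 1.006204
db = 2.3852 m

2.3852


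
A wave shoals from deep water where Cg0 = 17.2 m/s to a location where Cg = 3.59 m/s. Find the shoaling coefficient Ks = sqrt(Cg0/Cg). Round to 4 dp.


Ks = sqrt(Cg0 / Cg)
Ks = sqrt(17.2 / 3.59)
Ks = sqrt(4.7911)
Ks = 2.1889

2.1889


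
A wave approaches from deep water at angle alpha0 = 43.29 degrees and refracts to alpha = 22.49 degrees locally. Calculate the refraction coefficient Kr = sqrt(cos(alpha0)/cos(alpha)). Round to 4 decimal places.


Kr = sqrt(cos(alpha0) / cos(alpha))
cos(43.29) = 0.727892
cos(22.49) = 0.923946
Kr = sqrt(0.727892 / 0.923946)
Kr = sqrt(0.787808)
Kr = 0.8876

0.8876


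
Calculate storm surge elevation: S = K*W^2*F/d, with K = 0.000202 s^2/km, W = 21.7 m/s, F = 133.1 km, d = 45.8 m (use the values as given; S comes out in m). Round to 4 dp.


S = K * W^2 * F / d
W^2 = 21.7^2 = 470.89
S = 0.000202 * 470.89 * 133.1 / 45.8
Numerator = 0.000202 * 470.89 * 133.1 = 12.660443
S = 12.660443 / 45.8 = 0.2764 m

0.2764


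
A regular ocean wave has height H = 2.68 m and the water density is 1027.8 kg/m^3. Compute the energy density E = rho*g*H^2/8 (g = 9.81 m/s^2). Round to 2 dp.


E = (1/8) * rho * g * H^2
E = (1/8) * 1027.8 * 9.81 * 2.68^2
E = 0.125 * 1027.8 * 9.81 * 7.1824
E = 9052.26 J/m^2

9052.26


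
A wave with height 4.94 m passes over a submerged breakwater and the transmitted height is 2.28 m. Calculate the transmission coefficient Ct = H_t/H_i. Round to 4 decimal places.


Ct = H_t / H_i
Ct = 2.28 / 4.94
Ct = 0.4615

0.4615


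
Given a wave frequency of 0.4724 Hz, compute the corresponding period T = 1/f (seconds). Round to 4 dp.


T = 1 / f
T = 1 / 0.4724
T = 2.1169 s

2.1169


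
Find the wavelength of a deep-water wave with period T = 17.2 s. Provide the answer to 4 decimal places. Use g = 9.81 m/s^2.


L0 = g * T^2 / (2 * pi)
L0 = 9.81 * 17.2^2 / (2 * pi)
L0 = 9.81 * 295.8400 / 6.28319
L0 = 2902.1904 / 6.28319
L0 = 461.8979 m

461.8979


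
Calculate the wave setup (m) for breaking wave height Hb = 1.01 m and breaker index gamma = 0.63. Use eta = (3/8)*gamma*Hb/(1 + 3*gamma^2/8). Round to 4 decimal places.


eta = (3/8) * gamma * Hb / (1 + 3*gamma^2/8)
Numerator = (3/8) * 0.63 * 1.01 = 0.238613
Denominator = 1 + 3*0.63^2/8 = 1 + 0.148838 = 1.148838
eta = 0.238613 / 1.148838
eta = 0.2077 m

0.2077


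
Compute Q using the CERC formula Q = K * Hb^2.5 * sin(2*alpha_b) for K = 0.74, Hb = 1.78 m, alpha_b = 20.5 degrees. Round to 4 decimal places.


Q = K * Hb^2.5 * sin(2 * alpha_b)
Hb^2.5 = 1.78^2.5 = 4.227173
sin(2 * 20.5) = sin(41.0) = 0.656059
Q = 0.74 * 4.227173 * 0.656059
Q = 2.0522 m^3/s

2.0522


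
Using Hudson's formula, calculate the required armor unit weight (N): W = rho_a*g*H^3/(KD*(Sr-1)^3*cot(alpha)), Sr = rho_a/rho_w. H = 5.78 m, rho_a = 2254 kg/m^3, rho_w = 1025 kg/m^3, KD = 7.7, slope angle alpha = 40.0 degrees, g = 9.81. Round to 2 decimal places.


Sr = rho_a / rho_w = 2254 / 1025 = 2.199024
(Sr - 1) = 1.199024
(Sr - 1)^3 = 1.723789
cot(40.0) = 1 / tan(40.0) = 1 / 0.839100 = 1.191754
Numerator = 2254 * 9.81 * 5.78^3 = 4269789.1997
Denominator = 7.7 * 1.723789 * 1.191754 = 15.818352
W = 4269789.1997 / 15.818352
W = 269926.29 N

269926.29


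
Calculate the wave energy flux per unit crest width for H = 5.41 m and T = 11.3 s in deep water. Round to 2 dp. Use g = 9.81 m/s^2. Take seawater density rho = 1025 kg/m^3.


P = rho * g^2 * H^2 * T / (32 * pi)
P = 1025 * 9.81^2 * 5.41^2 * 11.3 / (32 * pi)
P = 1025 * 96.2361 * 29.2681 * 11.3 / 100.53096
P = 324515.17 W/m

324515.17


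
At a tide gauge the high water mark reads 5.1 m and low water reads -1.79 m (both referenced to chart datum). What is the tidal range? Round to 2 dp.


Tidal range = High water - Low water
Tidal range = 5.1 - (-1.79)
Tidal range = 6.89 m

6.89


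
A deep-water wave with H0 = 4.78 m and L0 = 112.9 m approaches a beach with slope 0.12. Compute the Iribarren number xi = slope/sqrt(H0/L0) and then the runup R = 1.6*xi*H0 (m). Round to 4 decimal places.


xi = slope / sqrt(H0/L0)
H0/L0 = 4.78/112.9 = 0.042338
sqrt(0.042338) = 0.205763
xi = 0.12 / 0.205763 = 0.583196
R = 1.6 * xi * H0 = 1.6 * 0.583196 * 4.78
R = 4.4603 m

4.4603


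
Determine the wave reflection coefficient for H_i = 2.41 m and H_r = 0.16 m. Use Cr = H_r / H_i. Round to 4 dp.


Cr = H_r / H_i
Cr = 0.16 / 2.41
Cr = 0.0664

0.0664


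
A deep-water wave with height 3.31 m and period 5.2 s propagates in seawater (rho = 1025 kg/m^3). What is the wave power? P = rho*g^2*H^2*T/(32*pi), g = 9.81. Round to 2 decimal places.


P = rho * g^2 * H^2 * T / (32 * pi)
P = 1025 * 9.81^2 * 3.31^2 * 5.2 / (32 * pi)
P = 1025 * 96.2361 * 10.9561 * 5.2 / 100.53096
P = 55901.23 W/m

55901.23


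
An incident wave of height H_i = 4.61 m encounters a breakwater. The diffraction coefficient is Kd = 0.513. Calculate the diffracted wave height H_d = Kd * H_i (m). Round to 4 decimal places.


H_d = Kd * H_i
H_d = 0.513 * 4.61
H_d = 2.3649 m

2.3649


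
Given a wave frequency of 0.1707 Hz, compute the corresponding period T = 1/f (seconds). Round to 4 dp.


T = 1 / f
T = 1 / 0.1707
T = 5.8582 s

5.8582


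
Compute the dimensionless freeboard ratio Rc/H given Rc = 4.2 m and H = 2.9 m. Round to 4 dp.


Relative freeboard = Rc / H
= 4.2 / 2.9
= 1.4483

1.4483


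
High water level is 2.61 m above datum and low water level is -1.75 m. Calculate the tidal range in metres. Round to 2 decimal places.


Tidal range = High water - Low water
Tidal range = 2.61 - (-1.75)
Tidal range = 4.36 m

4.36


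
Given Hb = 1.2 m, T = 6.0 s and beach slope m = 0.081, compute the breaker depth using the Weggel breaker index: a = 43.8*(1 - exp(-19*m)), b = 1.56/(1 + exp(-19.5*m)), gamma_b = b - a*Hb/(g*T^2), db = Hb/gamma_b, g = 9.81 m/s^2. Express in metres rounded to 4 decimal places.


a = 43.8 * (1 - exp(-19 * m))
exp(-19 * 0.081) = exp(-1.5390) = 0.214596
a = 43.8 * (1 - 0.214596) = 34.400713
b = 1.56 / (1 + exp(-19.5 * m))
exp(-19.5 * 0.081) = exp(-1.5795) = 0.206078
b = 1.56 / (1 + 0.206078) = 1.293449
Hb / (g * T^2) = 1.2 / (9.81 * 6.0^2) = 1.2 / 353.1600 = 0.00339789
gamma_b = b - a * Hb/(g*T^2) = 1.293449 - 34.400713 * 0.00339789 = 1.176559
db = Hb / gamma_b = 1.2 / 1.176559
db = 1.0199 m

1.0199


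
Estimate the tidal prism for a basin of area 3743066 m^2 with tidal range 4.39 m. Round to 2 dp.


Tidal prism = Area * Tidal range
P = 3743066 * 4.39
P = 16432059.74 m^3

16432059.74


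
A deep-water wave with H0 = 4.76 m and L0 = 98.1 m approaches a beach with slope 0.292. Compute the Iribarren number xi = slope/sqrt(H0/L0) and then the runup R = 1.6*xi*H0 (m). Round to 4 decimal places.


xi = slope / sqrt(H0/L0)
H0/L0 = 4.76/98.1 = 0.048522
sqrt(0.048522) = 0.220277
xi = 0.292 / 0.220277 = 1.325604
R = 1.6 * xi * H0 = 1.6 * 1.325604 * 4.76
R = 10.0958 m

10.0958


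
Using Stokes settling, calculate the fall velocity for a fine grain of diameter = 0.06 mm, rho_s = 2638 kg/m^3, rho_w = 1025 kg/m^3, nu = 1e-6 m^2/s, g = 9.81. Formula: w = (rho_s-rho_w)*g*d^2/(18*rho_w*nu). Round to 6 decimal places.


w = (rho_s - rho_w) * g * d^2 / (18 * rho_w * nu)
d = 0.06 mm = 0.000060 m
rho_s - rho_w = 2638 - 1025 = 1613
Numerator = 1613 * 9.81 * (0.000060)^2 = 0.000056964708
Denominator = 18 * 1025 * 1e-6 = 0.018450
w = 0.003088 m/s

0.003088


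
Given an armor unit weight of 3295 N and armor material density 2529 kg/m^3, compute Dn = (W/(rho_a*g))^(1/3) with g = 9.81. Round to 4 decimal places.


V = W / (rho_a * g)
V = 3295 / (2529 * 9.81)
V = 3295 / 24809.49
V = 0.132812 m^3
Dn = V^(1/3) = 0.132812^(1/3)
Dn = 0.5102 m

0.5102


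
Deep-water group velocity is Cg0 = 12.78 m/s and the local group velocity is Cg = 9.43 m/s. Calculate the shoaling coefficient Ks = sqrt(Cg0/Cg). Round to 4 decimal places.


Ks = sqrt(Cg0 / Cg)
Ks = sqrt(12.78 / 9.43)
Ks = sqrt(1.3552)
Ks = 1.1642

1.1642


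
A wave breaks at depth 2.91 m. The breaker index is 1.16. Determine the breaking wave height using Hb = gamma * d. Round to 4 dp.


Hb = gamma * d
Hb = 1.16 * 2.91
Hb = 3.3756 m

3.3756


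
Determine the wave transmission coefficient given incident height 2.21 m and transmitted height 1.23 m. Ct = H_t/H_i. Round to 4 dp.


Ct = H_t / H_i
Ct = 1.23 / 2.21
Ct = 0.5566

0.5566


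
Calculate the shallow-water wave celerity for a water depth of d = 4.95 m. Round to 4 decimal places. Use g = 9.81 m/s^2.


Using the shallow-water approximation:
C = sqrt(g * d) = sqrt(9.81 * 4.95)
C = sqrt(48.5595)
C = 6.9685 m/s

6.9685


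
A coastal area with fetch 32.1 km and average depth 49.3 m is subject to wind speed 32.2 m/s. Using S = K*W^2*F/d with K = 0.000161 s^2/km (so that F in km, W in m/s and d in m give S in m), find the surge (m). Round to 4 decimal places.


S = K * W^2 * F / d
W^2 = 32.2^2 = 1036.84
S = 0.000161 * 1036.84 * 32.1 / 49.3
Numerator = 0.000161 * 1036.84 * 32.1 = 5.358493
S = 5.358493 / 49.3 = 0.1087 m

0.1087


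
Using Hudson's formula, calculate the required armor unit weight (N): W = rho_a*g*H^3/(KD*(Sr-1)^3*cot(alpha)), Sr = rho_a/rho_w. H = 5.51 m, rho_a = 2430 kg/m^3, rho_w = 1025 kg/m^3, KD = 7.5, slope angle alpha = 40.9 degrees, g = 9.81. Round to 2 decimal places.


Sr = rho_a / rho_w = 2430 / 1025 = 2.370732
(Sr - 1) = 1.370732
(Sr - 1)^3 = 2.575475
cot(40.9) = 1 / tan(40.9) = 1 / 0.866227 = 1.154432
Numerator = 2430 * 9.81 * 5.51^3 = 3987769.7768
Denominator = 7.5 * 2.575475 * 1.154432 = 22.299074
W = 3987769.7768 / 22.299074
W = 178831.18 N

178831.18


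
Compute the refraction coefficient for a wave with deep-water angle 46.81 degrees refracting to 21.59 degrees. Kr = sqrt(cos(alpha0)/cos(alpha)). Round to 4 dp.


Kr = sqrt(cos(alpha0) / cos(alpha))
cos(46.81) = 0.684420
cos(21.59) = 0.929841
Kr = sqrt(0.684420 / 0.929841)
Kr = sqrt(0.736061)
Kr = 0.8579

0.8579


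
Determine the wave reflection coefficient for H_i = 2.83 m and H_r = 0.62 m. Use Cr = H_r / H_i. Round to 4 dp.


Cr = H_r / H_i
Cr = 0.62 / 2.83
Cr = 0.2191

0.2191


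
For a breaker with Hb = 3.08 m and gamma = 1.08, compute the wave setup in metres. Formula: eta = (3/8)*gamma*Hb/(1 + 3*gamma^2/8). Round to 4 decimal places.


eta = (3/8) * gamma * Hb / (1 + 3*gamma^2/8)
Numerator = (3/8) * 1.08 * 3.08 = 1.247400
Denominator = 1 + 3*1.08^2/8 = 1 + 0.437400 = 1.437400
eta = 1.247400 / 1.437400
eta = 0.8678 m

0.8678


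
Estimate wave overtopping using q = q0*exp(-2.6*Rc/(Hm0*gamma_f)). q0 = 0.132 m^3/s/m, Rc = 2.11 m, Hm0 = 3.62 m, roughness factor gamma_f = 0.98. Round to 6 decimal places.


q = q0 * exp(-2.6 * Rc / (Hm0 * gamma_f))
Exponent = -2.6 * 2.11 / (3.62 * 0.98)
= -2.6 * 2.11 / 3.5476
= -1.546398
exp(-1.546398) = 0.213014
q = 0.132 * 0.213014
q = 0.028118 m^3/s/m

0.028118


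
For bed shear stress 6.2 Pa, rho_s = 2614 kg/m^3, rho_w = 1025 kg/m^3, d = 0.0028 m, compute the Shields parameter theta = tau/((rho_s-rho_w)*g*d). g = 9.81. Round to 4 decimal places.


theta = tau / ((rho_s - rho_w) * g * d)
rho_s - rho_w = 2614 - 1025 = 1589
Denominator = 1589 * 9.81 * 0.0028 = 43.646652
theta = 6.2 / 43.646652
theta = 0.1420

0.1420


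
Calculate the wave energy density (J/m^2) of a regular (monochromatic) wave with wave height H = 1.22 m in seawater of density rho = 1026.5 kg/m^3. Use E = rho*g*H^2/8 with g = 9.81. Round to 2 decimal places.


E = (1/8) * rho * g * H^2
E = (1/8) * 1026.5 * 9.81 * 1.22^2
E = 0.125 * 1026.5 * 9.81 * 1.4884
E = 1873.52 J/m^2

1873.52


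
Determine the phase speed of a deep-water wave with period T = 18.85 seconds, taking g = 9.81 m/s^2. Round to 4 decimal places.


We use the deep-water celerity formula:
C = g * T / (2 * pi)
C = 9.81 * 18.85 / (2 * 3.14159...)
C = 184.918500 / 6.283185
C = 29.4307 m/s

29.4307


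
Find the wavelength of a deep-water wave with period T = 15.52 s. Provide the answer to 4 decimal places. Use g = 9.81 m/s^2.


L0 = g * T^2 / (2 * pi)
L0 = 9.81 * 15.52^2 / (2 * pi)
L0 = 9.81 * 240.8704 / 6.28319
L0 = 2362.9386 / 6.28319
L0 = 376.0734 m

376.0734


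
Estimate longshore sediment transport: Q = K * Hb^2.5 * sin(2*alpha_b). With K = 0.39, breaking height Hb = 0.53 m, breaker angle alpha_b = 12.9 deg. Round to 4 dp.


Q = K * Hb^2.5 * sin(2 * alpha_b)
Hb^2.5 = 0.53^2.5 = 0.204498
sin(2 * 12.9) = sin(25.8) = 0.435231
Q = 0.39 * 0.204498 * 0.435231
Q = 0.0347 m^3/s

0.0347


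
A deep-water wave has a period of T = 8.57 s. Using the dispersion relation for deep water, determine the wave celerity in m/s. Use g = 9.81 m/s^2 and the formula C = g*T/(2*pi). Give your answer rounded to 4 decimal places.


We use the deep-water celerity formula:
C = g * T / (2 * pi)
C = 9.81 * 8.57 / (2 * 3.14159...)
C = 84.071700 / 6.283185
C = 13.3804 m/s

13.3804


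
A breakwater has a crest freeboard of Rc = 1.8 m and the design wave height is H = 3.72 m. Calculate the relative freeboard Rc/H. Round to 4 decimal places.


Relative freeboard = Rc / H
= 1.8 / 3.72
= 0.4839

0.4839


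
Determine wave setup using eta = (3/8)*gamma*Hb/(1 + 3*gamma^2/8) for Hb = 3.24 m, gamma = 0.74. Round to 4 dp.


eta = (3/8) * gamma * Hb / (1 + 3*gamma^2/8)
Numerator = (3/8) * 0.74 * 3.24 = 0.899100
Denominator = 1 + 3*0.74^2/8 = 1 + 0.205350 = 1.205350
eta = 0.899100 / 1.205350
eta = 0.7459 m

0.7459


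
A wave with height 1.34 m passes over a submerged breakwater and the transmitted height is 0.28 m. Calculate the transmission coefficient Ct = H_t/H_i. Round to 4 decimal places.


Ct = H_t / H_i
Ct = 0.28 / 1.34
Ct = 0.2090

0.2090


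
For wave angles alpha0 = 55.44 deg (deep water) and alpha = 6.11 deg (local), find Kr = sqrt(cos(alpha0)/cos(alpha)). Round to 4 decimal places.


Kr = sqrt(cos(alpha0) / cos(alpha))
cos(55.44) = 0.567269
cos(6.11) = 0.994319
Kr = sqrt(0.567269 / 0.994319)
Kr = sqrt(0.570510)
Kr = 0.7553

0.7553


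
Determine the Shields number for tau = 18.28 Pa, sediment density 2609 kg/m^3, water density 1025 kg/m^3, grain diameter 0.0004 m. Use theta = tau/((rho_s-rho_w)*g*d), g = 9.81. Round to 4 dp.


theta = tau / ((rho_s - rho_w) * g * d)
rho_s - rho_w = 2609 - 1025 = 1584
Denominator = 1584 * 9.81 * 0.0004 = 6.215616
theta = 18.28 / 6.215616
theta = 2.9410

2.9410


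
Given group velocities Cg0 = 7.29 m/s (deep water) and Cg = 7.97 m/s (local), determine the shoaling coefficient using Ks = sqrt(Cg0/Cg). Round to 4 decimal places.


Ks = sqrt(Cg0 / Cg)
Ks = sqrt(7.29 / 7.97)
Ks = sqrt(0.9147)
Ks = 0.9564

0.9564


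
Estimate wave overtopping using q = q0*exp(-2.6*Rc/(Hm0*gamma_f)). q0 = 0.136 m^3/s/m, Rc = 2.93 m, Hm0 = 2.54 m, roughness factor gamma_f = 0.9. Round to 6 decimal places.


q = q0 * exp(-2.6 * Rc / (Hm0 * gamma_f))
Exponent = -2.6 * 2.93 / (2.54 * 0.9)
= -2.6 * 2.93 / 2.2860
= -3.332458
exp(-3.332458) = 0.035705
q = 0.136 * 0.035705
q = 0.004856 m^3/s/m

0.004856


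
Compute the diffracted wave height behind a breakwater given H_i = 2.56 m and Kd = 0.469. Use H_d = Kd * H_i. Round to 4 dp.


H_d = Kd * H_i
H_d = 0.469 * 2.56
H_d = 1.2006 m

1.2006


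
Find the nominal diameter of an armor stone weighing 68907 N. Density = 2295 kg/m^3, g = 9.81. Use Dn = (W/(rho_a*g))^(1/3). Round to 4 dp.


V = W / (rho_a * g)
V = 68907 / (2295 * 9.81)
V = 68907 / 22513.95
V = 3.060636 m^3
Dn = V^(1/3) = 3.060636^(1/3)
Dn = 1.4519 m

1.4519


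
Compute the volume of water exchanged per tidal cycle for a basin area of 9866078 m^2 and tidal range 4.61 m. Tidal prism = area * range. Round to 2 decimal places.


Tidal prism = Area * Tidal range
P = 9866078 * 4.61
P = 45482619.58 m^3

45482619.58


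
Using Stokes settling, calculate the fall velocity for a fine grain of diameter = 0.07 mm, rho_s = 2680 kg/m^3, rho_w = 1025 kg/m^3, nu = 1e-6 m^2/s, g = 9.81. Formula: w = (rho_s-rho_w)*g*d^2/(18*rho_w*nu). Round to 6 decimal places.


w = (rho_s - rho_w) * g * d^2 / (18 * rho_w * nu)
d = 0.07 mm = 0.000070 m
rho_s - rho_w = 2680 - 1025 = 1655
Numerator = 1655 * 9.81 * (0.000070)^2 = 0.000079554195
Denominator = 18 * 1025 * 1e-6 = 0.018450
w = 0.004312 m/s

0.004312


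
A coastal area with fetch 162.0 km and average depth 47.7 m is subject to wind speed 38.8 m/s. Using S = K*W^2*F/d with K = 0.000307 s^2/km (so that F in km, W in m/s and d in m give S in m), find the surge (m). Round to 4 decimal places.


S = K * W^2 * F / d
W^2 = 38.8^2 = 1505.44
S = 0.000307 * 1505.44 * 162.0 / 47.7
Numerator = 0.000307 * 1505.44 * 162.0 = 74.871553
S = 74.871553 / 47.7 = 1.5696 m

1.5696


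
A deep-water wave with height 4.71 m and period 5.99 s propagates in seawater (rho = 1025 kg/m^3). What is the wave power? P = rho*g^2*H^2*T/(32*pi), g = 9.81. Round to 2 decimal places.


P = rho * g^2 * H^2 * T / (32 * pi)
P = 1025 * 9.81^2 * 4.71^2 * 5.99 / (32 * pi)
P = 1025 * 96.2361 * 22.1841 * 5.99 / 100.53096
P = 130385.91 W/m

130385.91


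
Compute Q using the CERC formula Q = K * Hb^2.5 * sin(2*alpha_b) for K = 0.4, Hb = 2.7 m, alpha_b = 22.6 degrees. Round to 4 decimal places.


Q = K * Hb^2.5 * sin(2 * alpha_b)
Hb^2.5 = 2.7^2.5 = 11.978692
sin(2 * 22.6) = sin(45.2) = 0.709571
Q = 0.4 * 11.978692 * 0.709571
Q = 3.3999 m^3/s

3.3999


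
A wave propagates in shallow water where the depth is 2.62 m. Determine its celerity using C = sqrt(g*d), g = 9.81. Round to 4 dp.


Using the shallow-water approximation:
C = sqrt(g * d) = sqrt(9.81 * 2.62)
C = sqrt(25.7022)
C = 5.0697 m/s

5.0697


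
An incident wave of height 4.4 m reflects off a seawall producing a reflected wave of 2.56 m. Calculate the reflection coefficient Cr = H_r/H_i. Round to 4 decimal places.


Cr = H_r / H_i
Cr = 2.56 / 4.4
Cr = 0.5818

0.5818


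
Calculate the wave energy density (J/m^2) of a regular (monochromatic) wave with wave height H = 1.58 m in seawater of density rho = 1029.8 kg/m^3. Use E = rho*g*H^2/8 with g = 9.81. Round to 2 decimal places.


E = (1/8) * rho * g * H^2
E = (1/8) * 1029.8 * 9.81 * 1.58^2
E = 0.125 * 1029.8 * 9.81 * 2.4964
E = 3152.43 J/m^2

3152.43


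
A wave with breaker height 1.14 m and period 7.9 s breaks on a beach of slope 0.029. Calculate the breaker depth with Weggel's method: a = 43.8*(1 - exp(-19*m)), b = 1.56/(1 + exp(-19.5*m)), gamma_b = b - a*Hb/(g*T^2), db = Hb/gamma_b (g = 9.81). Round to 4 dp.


a = 43.8 * (1 - exp(-19 * m))
exp(-19 * 0.029) = exp(-0.5510) = 0.576373
a = 43.8 * (1 - 0.576373) = 18.554856
b = 1.56 / (1 + exp(-19.5 * m))
exp(-19.5 * 0.029) = exp(-0.5655) = 0.568076
b = 1.56 / (1 + 0.568076) = 0.994850
Hb / (g * T^2) = 1.14 / (9.81 * 7.9^2) = 1.14 / 612.2421 = 0.00186201
gamma_b = b - a * Hb/(g*T^2) = 0.994850 - 18.554856 * 0.00186201 = 0.960300
db = Hb / gamma_b = 1.14 / 0.960300
db = 1.1871 m

1.1871


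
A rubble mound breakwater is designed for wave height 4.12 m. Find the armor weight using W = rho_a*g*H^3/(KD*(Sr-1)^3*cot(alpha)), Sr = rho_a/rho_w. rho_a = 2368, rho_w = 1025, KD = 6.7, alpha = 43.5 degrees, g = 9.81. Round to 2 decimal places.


Sr = rho_a / rho_w = 2368 / 1025 = 2.310244
(Sr - 1) = 1.310244
(Sr - 1)^3 = 2.249347
cot(43.5) = 1 / tan(43.5) = 1 / 0.948965 = 1.053780
Numerator = 2368 * 9.81 * 4.12^3 = 1624584.6802
Denominator = 6.7 * 2.249347 * 1.053780 = 15.881124
W = 1624584.6802 / 15.881124
W = 102296.58 N

102296.58


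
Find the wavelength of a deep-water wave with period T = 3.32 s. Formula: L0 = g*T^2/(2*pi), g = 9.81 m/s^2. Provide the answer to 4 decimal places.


L0 = g * T^2 / (2 * pi)
L0 = 9.81 * 3.32^2 / (2 * pi)
L0 = 9.81 * 11.0224 / 6.28319
L0 = 108.1297 / 6.28319
L0 = 17.2094 m

17.2094


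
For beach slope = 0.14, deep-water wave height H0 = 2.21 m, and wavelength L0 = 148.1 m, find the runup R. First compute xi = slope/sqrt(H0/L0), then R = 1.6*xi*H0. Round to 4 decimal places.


xi = slope / sqrt(H0/L0)
H0/L0 = 2.21/148.1 = 0.014922
sqrt(0.014922) = 0.122157
xi = 0.14 / 0.122157 = 1.146065
R = 1.6 * xi * H0 = 1.6 * 1.146065 * 2.21
R = 4.0525 m

4.0525


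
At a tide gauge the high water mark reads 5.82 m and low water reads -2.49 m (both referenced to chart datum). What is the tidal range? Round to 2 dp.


Tidal range = High water - Low water
Tidal range = 5.82 - (-2.49)
Tidal range = 8.31 m

8.31


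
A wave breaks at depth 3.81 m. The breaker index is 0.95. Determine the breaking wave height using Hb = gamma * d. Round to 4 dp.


Hb = gamma * d
Hb = 0.95 * 3.81
Hb = 3.6195 m

3.6195


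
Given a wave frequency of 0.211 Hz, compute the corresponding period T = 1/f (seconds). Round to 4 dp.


T = 1 / f
T = 1 / 0.211
T = 4.7393 s

4.7393


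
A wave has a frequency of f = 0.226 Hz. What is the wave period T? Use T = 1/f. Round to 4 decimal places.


T = 1 / f
T = 1 / 0.226
T = 4.4248 s

4.4248


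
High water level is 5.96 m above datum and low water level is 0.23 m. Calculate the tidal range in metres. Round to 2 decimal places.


Tidal range = High water - Low water
Tidal range = 5.96 - (0.23)
Tidal range = 5.73 m

5.73


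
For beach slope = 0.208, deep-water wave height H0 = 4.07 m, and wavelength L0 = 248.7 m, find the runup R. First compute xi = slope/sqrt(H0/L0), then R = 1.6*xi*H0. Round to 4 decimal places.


xi = slope / sqrt(H0/L0)
H0/L0 = 4.07/248.7 = 0.016365
sqrt(0.016365) = 0.127926
xi = 0.208 / 0.127926 = 1.625938
R = 1.6 * xi * H0 = 1.6 * 1.625938 * 4.07
R = 10.5881 m

10.5881


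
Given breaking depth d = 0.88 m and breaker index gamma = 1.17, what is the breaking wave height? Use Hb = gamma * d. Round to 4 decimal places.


Hb = gamma * d
Hb = 1.17 * 0.88
Hb = 1.0296 m

1.0296


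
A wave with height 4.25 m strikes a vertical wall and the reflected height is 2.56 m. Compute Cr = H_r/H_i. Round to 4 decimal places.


Cr = H_r / H_i
Cr = 2.56 / 4.25
Cr = 0.6024

0.6024


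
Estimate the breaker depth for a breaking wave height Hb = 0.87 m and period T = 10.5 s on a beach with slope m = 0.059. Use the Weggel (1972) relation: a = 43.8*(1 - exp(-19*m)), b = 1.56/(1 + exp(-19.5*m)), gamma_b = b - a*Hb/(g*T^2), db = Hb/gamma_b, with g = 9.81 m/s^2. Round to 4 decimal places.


a = 43.8 * (1 - exp(-19 * m))
exp(-19 * 0.059) = exp(-1.1210) = 0.325954
a = 43.8 * (1 - 0.325954) = 29.523229
b = 1.56 / (1 + exp(-19.5 * m))
exp(-19.5 * 0.059) = exp(-1.1505) = 0.316478
b = 1.56 / (1 + 0.316478) = 1.184979
Hb / (g * T^2) = 0.87 / (9.81 * 10.5^2) = 0.87 / 1081.5525 = 0.00080440
gamma_b = b - a * Hb/(g*T^2) = 1.184979 - 29.523229 * 0.00080440 = 1.161231
db = Hb / gamma_b = 0.87 / 1.161231
db = 0.7492 m

0.7492


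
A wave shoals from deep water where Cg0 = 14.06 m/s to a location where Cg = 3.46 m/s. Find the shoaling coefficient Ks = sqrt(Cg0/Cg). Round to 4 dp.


Ks = sqrt(Cg0 / Cg)
Ks = sqrt(14.06 / 3.46)
Ks = sqrt(4.0636)
Ks = 2.0158

2.0158


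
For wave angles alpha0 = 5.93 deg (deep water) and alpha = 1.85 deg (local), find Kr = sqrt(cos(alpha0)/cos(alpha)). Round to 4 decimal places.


Kr = sqrt(cos(alpha0) / cos(alpha))
cos(5.93) = 0.994649
cos(1.85) = 0.999479
Kr = sqrt(0.994649 / 0.999479)
Kr = sqrt(0.995168)
Kr = 0.9976

0.9976


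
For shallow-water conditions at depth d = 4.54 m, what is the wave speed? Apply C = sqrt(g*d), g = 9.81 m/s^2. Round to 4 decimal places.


Using the shallow-water approximation:
C = sqrt(g * d) = sqrt(9.81 * 4.54)
C = sqrt(44.5374)
C = 6.6736 m/s

6.6736


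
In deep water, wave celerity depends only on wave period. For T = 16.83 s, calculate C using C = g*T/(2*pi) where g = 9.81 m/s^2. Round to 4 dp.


We use the deep-water celerity formula:
C = g * T / (2 * pi)
C = 9.81 * 16.83 / (2 * 3.14159...)
C = 165.102300 / 6.283185
C = 26.2768 m/s

26.2768


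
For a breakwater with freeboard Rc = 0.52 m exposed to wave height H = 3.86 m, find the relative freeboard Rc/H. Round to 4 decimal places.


Relative freeboard = Rc / H
= 0.52 / 3.86
= 0.1347

0.1347


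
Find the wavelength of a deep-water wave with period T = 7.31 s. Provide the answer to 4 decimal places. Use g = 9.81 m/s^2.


L0 = g * T^2 / (2 * pi)
L0 = 9.81 * 7.31^2 / (2 * pi)
L0 = 9.81 * 53.4361 / 6.28319
L0 = 524.2081 / 6.28319
L0 = 83.4303 m

83.4303


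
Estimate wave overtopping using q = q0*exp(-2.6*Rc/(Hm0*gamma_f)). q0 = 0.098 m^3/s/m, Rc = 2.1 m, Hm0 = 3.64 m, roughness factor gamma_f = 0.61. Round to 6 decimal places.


q = q0 * exp(-2.6 * Rc / (Hm0 * gamma_f))
Exponent = -2.6 * 2.1 / (3.64 * 0.61)
= -2.6 * 2.1 / 2.2204
= -2.459016
exp(-2.459016) = 0.085519
q = 0.098 * 0.085519
q = 0.008381 m^3/s/m

0.008381


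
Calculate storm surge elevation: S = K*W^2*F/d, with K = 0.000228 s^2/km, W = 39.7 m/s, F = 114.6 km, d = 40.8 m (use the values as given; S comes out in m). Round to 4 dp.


S = K * W^2 * F / d
W^2 = 39.7^2 = 1576.09
S = 0.000228 * 1576.09 * 114.6 / 40.8
Numerator = 0.000228 * 1576.09 * 114.6 = 41.181340
S = 41.181340 / 40.8 = 1.0093 m

1.0093


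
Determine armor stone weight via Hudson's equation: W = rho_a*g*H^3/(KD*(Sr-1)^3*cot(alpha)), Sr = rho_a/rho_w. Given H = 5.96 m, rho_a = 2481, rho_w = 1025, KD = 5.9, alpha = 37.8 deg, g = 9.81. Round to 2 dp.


Sr = rho_a / rho_w = 2481 / 1025 = 2.420488
(Sr - 1) = 1.420488
(Sr - 1)^3 = 2.866240
cot(37.8) = 1 / tan(37.8) = 1 / 0.775680 = 1.289192
Numerator = 2481 * 9.81 * 5.96^3 = 5152696.3591
Denominator = 5.9 * 2.866240 * 1.289192 = 21.801291
W = 5152696.3591 / 21.801291
W = 236348.22 N

236348.22


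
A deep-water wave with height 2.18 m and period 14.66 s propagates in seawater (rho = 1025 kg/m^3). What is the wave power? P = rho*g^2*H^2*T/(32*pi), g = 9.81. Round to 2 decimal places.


P = rho * g^2 * H^2 * T / (32 * pi)
P = 1025 * 9.81^2 * 2.18^2 * 14.66 / (32 * pi)
P = 1025 * 96.2361 * 4.7524 * 14.66 / 100.53096
P = 68361.09 W/m

68361.09


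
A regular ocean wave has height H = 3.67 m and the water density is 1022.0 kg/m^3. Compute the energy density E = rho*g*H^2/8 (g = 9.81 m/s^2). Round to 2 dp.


E = (1/8) * rho * g * H^2
E = (1/8) * 1022.0 * 9.81 * 3.67^2
E = 0.125 * 1022.0 * 9.81 * 13.4689
E = 16879.60 J/m^2

16879.60


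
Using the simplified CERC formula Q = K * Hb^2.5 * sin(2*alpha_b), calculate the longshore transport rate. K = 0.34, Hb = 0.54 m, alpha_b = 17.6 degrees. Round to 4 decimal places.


Q = K * Hb^2.5 * sin(2 * alpha_b)
Hb^2.5 = 0.54^2.5 = 0.214281
sin(2 * 17.6) = sin(35.2) = 0.576432
Q = 0.34 * 0.214281 * 0.576432
Q = 0.0420 m^3/s

0.0420


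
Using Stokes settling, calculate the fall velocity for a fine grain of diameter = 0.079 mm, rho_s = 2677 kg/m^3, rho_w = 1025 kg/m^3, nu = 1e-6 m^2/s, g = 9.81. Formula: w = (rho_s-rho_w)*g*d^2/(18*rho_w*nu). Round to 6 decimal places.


w = (rho_s - rho_w) * g * d^2 / (18 * rho_w * nu)
d = 0.079 mm = 0.000079 m
rho_s - rho_w = 2677 - 1025 = 1652
Numerator = 1652 * 9.81 * (0.000079)^2 = 0.000101142395
Denominator = 18 * 1025 * 1e-6 = 0.018450
w = 0.005482 m/s

0.005482


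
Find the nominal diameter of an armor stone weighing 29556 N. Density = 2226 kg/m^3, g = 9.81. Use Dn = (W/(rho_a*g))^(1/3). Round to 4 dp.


V = W / (rho_a * g)
V = 29556 / (2226 * 9.81)
V = 29556 / 21837.06
V = 1.353479 m^3
Dn = V^(1/3) = 1.353479^(1/3)
Dn = 1.1062 m

1.1062


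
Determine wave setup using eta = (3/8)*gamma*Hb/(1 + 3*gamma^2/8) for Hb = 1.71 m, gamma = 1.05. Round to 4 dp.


eta = (3/8) * gamma * Hb / (1 + 3*gamma^2/8)
Numerator = (3/8) * 1.05 * 1.71 = 0.673313
Denominator = 1 + 3*1.05^2/8 = 1 + 0.413438 = 1.413438
eta = 0.673313 / 1.413438
eta = 0.4764 m

0.4764


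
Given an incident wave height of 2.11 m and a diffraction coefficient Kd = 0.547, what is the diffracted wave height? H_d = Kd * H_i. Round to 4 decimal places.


H_d = Kd * H_i
H_d = 0.547 * 2.11
H_d = 1.1542 m

1.1542


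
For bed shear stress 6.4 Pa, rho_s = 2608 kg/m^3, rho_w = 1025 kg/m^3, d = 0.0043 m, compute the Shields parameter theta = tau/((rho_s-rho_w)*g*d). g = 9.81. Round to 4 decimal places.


theta = tau / ((rho_s - rho_w) * g * d)
rho_s - rho_w = 2608 - 1025 = 1583
Denominator = 1583 * 9.81 * 0.0043 = 66.775689
theta = 6.4 / 66.775689
theta = 0.0958

0.0958


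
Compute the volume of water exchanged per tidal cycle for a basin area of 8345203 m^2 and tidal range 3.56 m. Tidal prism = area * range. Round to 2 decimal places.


Tidal prism = Area * Tidal range
P = 8345203 * 3.56
P = 29708922.68 m^3

29708922.68


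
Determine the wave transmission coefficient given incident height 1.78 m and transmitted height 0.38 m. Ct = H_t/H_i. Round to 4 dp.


Ct = H_t / H_i
Ct = 0.38 / 1.78
Ct = 0.2135

0.2135


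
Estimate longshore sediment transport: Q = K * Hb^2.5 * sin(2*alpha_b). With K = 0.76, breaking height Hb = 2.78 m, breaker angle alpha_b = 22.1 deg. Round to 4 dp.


Q = K * Hb^2.5 * sin(2 * alpha_b)
Hb^2.5 = 2.78^2.5 = 12.885818
sin(2 * 22.1) = sin(44.2) = 0.697165
Q = 0.76 * 12.885818 * 0.697165
Q = 6.8275 m^3/s

6.8275


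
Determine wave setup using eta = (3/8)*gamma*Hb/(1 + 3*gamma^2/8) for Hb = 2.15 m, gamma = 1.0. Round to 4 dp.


eta = (3/8) * gamma * Hb / (1 + 3*gamma^2/8)
Numerator = (3/8) * 1.0 * 2.15 = 0.806250
Denominator = 1 + 3*1.0^2/8 = 1 + 0.375000 = 1.375000
eta = 0.806250 / 1.375000
eta = 0.5864 m

0.5864


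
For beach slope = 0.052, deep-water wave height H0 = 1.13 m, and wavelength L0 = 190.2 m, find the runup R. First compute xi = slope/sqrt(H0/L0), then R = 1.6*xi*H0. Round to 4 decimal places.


xi = slope / sqrt(H0/L0)
H0/L0 = 1.13/190.2 = 0.005941
sqrt(0.005941) = 0.077079
xi = 0.052 / 0.077079 = 0.674636
R = 1.6 * xi * H0 = 1.6 * 0.674636 * 1.13
R = 1.2197 m

1.2197


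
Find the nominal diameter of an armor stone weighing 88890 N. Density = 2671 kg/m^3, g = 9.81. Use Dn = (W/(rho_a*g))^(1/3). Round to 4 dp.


V = W / (rho_a * g)
V = 88890 / (2671 * 9.81)
V = 88890 / 26202.51
V = 3.392423 m^3
Dn = V^(1/3) = 3.392423^(1/3)
Dn = 1.5026 m

1.5026


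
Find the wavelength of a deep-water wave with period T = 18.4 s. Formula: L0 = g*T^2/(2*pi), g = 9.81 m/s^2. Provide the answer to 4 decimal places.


L0 = g * T^2 / (2 * pi)
L0 = 9.81 * 18.4^2 / (2 * pi)
L0 = 9.81 * 338.5600 / 6.28319
L0 = 3321.2736 / 6.28319
L0 = 528.5971 m

528.5971


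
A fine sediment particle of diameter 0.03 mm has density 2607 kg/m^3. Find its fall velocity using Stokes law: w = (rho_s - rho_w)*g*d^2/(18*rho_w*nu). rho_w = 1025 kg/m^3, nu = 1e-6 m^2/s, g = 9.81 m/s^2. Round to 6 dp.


w = (rho_s - rho_w) * g * d^2 / (18 * rho_w * nu)
d = 0.03 mm = 0.000030 m
rho_s - rho_w = 2607 - 1025 = 1582
Numerator = 1582 * 9.81 * (0.000030)^2 = 0.000013967478
Denominator = 18 * 1025 * 1e-6 = 0.018450
w = 0.000757 m/s

0.000757


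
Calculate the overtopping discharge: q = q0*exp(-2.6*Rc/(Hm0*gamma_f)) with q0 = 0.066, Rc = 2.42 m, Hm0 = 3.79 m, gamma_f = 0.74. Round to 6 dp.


q = q0 * exp(-2.6 * Rc / (Hm0 * gamma_f))
Exponent = -2.6 * 2.42 / (3.79 * 0.74)
= -2.6 * 2.42 / 2.8046
= -2.243457
exp(-2.243457) = 0.106091
q = 0.066 * 0.106091
q = 0.007002 m^3/s/m

0.007002


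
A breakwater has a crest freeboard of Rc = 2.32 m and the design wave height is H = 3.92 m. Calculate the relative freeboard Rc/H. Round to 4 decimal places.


Relative freeboard = Rc / H
= 2.32 / 3.92
= 0.5918

0.5918


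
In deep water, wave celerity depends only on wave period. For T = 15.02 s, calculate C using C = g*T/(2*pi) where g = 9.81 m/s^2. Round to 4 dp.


We use the deep-water celerity formula:
C = g * T / (2 * pi)
C = 9.81 * 15.02 / (2 * 3.14159...)
C = 147.346200 / 6.283185
C = 23.4509 m/s

23.4509


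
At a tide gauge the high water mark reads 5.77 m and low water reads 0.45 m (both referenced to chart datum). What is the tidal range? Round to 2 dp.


Tidal range = High water - Low water
Tidal range = 5.77 - (0.45)
Tidal range = 5.32 m

5.32


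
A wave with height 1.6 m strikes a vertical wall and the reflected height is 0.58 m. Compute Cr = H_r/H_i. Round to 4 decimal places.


Cr = H_r / H_i
Cr = 0.58 / 1.6
Cr = 0.3625

0.3625


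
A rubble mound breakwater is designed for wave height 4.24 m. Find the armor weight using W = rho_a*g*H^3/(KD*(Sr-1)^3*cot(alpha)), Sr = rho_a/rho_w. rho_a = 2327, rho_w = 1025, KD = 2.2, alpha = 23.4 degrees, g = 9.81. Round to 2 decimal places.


Sr = rho_a / rho_w = 2327 / 1025 = 2.270244
(Sr - 1) = 1.270244
(Sr - 1)^3 = 2.049563
cot(23.4) = 1 / tan(23.4) = 1 / 0.432739 = 2.310864
Numerator = 2327 * 9.81 * 4.24^3 = 1740054.9386
Denominator = 2.2 * 2.049563 * 2.310864 = 10.419775
W = 1740054.9386 / 10.419775
W = 166995.44 N

166995.44


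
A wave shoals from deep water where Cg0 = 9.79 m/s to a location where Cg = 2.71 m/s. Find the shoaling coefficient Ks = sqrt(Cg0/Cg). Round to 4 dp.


Ks = sqrt(Cg0 / Cg)
Ks = sqrt(9.79 / 2.71)
Ks = sqrt(3.6125)
Ks = 1.9007

1.9007


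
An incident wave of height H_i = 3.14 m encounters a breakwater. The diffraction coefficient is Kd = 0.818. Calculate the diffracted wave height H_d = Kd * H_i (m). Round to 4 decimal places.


H_d = Kd * H_i
H_d = 0.818 * 3.14
H_d = 2.5685 m

2.5685


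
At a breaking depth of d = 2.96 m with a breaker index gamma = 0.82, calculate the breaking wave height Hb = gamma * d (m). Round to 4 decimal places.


Hb = gamma * d
Hb = 0.82 * 2.96
Hb = 2.4272 m

2.4272


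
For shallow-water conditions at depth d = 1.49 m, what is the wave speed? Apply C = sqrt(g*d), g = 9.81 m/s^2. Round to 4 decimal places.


Using the shallow-water approximation:
C = sqrt(g * d) = sqrt(9.81 * 1.49)
C = sqrt(14.6169)
C = 3.8232 m/s

3.8232


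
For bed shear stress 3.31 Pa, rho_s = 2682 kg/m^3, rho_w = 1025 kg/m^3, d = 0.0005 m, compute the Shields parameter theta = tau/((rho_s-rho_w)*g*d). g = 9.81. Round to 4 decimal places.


theta = tau / ((rho_s - rho_w) * g * d)
rho_s - rho_w = 2682 - 1025 = 1657
Denominator = 1657 * 9.81 * 0.0005 = 8.127585
theta = 3.31 / 8.127585
theta = 0.4073

0.4073


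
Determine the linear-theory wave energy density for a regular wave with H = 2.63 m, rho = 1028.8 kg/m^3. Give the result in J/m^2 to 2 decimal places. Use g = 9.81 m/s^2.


E = (1/8) * rho * g * H^2
E = (1/8) * 1028.8 * 9.81 * 2.63^2
E = 0.125 * 1028.8 * 9.81 * 6.9169
E = 8726.13 J/m^2

8726.13


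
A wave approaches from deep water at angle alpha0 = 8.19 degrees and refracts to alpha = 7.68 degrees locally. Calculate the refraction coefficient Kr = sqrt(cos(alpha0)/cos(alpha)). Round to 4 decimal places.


Kr = sqrt(cos(alpha0) / cos(alpha))
cos(8.19) = 0.989801
cos(7.68) = 0.991030
Kr = sqrt(0.989801 / 0.991030)
Kr = sqrt(0.998760)
Kr = 0.9994

0.9994


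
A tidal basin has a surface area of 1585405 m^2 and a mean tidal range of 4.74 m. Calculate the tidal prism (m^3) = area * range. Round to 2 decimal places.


Tidal prism = Area * Tidal range
P = 1585405 * 4.74
P = 7514819.70 m^3

7514819.70


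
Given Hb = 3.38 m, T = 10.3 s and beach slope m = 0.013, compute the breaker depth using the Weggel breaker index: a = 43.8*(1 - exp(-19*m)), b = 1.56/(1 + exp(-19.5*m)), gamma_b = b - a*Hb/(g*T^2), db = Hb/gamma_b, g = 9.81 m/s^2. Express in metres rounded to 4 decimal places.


a = 43.8 * (1 - exp(-19 * m))
exp(-19 * 0.013) = exp(-0.2470) = 0.781141
a = 43.8 * (1 - 0.781141) = 9.586038
b = 1.56 / (1 + exp(-19.5 * m))
exp(-19.5 * 0.013) = exp(-0.2535) = 0.776080
b = 1.56 / (1 + 0.776080) = 0.878339
Hb / (g * T^2) = 3.38 / (9.81 * 10.3^2) = 3.38 / 1040.7429 = 0.00324768
gamma_b = b - a * Hb/(g*T^2) = 0.878339 - 9.586038 * 0.00324768 = 0.847207
db = Hb / gamma_b = 3.38 / 0.847207
db = 3.9896 m

3.9896
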